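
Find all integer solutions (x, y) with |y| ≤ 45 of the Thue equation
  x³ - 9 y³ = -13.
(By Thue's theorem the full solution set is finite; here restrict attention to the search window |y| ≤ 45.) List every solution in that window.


The equation is x³ - 9y³ = -13. For fixed y, x³ = 9·y³ − 13, so a solution requires the RHS to be a perfect cube.
Strategy: iterate y from -45 to 45, compute RHS = 9·y³ − 13, and check whether it is a (positive or negative) perfect cube.
Check small values of y:
  y = 0: RHS = -13 is not a perfect cube.
  y = 1: RHS = -4 is not a perfect cube.
  y = -1: RHS = -22 is not a perfect cube.
  y = 2: RHS = 59 is not a perfect cube.
  y = -2: RHS = -85 is not a perfect cube.
  y = 3: RHS = 230 is not a perfect cube.
  y = -3: RHS = -256 is not a perfect cube.
Continuing the search up to |y| = 45 finds no solutions either.
No (x, y) in the scanned range satisfies the equation.

No integer solutions with |y| ≤ 45.


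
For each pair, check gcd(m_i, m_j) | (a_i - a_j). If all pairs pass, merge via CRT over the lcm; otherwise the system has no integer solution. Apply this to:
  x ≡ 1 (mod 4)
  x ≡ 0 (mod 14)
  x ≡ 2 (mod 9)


Moduli 4, 14, 9 are not pairwise coprime, so CRT works modulo lcm(m_i) when all pairwise compatibility conditions hold.
Pairwise compatibility: gcd(m_i, m_j) must divide a_i - a_j for every pair.
Merge one congruence at a time:
  Start: x ≡ 1 (mod 4).
  Combine with x ≡ 0 (mod 14): gcd(4, 14) = 2, and 0 - 1 = -1 is NOT divisible by 2.
    ⇒ system is inconsistent (no integer solution).

No solution (the system is inconsistent).


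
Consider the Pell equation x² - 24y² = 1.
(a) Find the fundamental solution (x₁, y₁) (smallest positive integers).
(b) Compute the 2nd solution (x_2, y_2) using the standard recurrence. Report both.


Step 1: Find the fundamental solution (x₁, y₁) of x² - 24y² = 1.
  Expand √24 as a continued fraction. a₀ = ⌊√24⌋ = 4; iterate m_{k+1} = d_k·a_k − m_k, d_{k+1} = (24 − m_{k+1}²)/d_k, a_{k+1} = ⌊(a₀ + m_{k+1})/d_{k+1}⌋ (starting m₀ = 0, d₀ = 1), with convergents p_k = a_k·p_{k-1} + p_{k-2}, q_k = a_k·q_{k-1} + q_{k-2} (p₋₁ = 1, q₋₁ = 0):
  k = 0: a₀ = 4; p₀/q₀ = 4/1; p₀² − 24·q₀² = 16 − 24 = -8.
  k = 1: m = 4, d = 8, a = ⌊(4 + 4)/8⌋ = 1; p/q = (1·4 + 1)/(1·1 + 0) = 5/1; p² − 24·q² = 25 − 24 = 1.
  The first convergent with p² − 24·q² = 1 gives the fundamental solution (x₁, y₁) = (5, 1).
Step 2: Apply the recurrence (x_{n+1}, y_{n+1}) = (x₁x_n + 24y₁y_n, x₁y_n + y₁x_n) repeatedly.
  From (x_1, y_1) = (5, 1): x_2 = 5·5 + 24·1·1 = 49; y_2 = 5·1 + 1·5 = 10.
Step 3: Verify x_2² - 24·y_2² = 2401 - 2400 = 1 (should be 1). ✓

(x_1, y_1) = (5, 1); (x_2, y_2) = (49, 10).


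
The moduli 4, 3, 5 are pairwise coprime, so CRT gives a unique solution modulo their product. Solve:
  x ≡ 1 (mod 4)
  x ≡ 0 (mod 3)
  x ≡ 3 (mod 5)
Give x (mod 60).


Moduli 4, 3, 5 are pairwise coprime; by CRT there is a unique solution modulo M = 4 · 3 · 5 = 60.
Solve pairwise, accumulating the modulus:
  Start with x ≡ 1 (mod 4).
  Combine with x ≡ 0 (mod 3): since gcd(4, 3) = 1, we get a unique residue mod 12.
    Write x = 1 + 4·t and substitute into x ≡ 0 (mod 3): 4·t ≡ 0 − 1 = -1 (mod 3).
    Reduce coefficients mod 3: 1·t ≡ 2 (mod 3).
    So t ≡ 2 (mod 3).
    Then x = 1 + 4·2 = 9, valid modulo lcm(4, 3) = 12: x ≡ 9 (mod 12).
  Combine with x ≡ 3 (mod 5): since gcd(12, 5) = 1, we get a unique residue mod 60.
    Write x = 9 + 12·t and substitute into x ≡ 3 (mod 5): 12·t ≡ 3 − 9 = -6 (mod 5).
    Reduce coefficients mod 5: 2·t ≡ 4 (mod 5).
    The inverse of 2 mod 5 is 3 (since 2·3 = 6 = 1·5 + 1), so t ≡ 3·4 = 12 ≡ 2 (mod 5).
    Then x = 9 + 12·2 = 33, valid modulo lcm(12, 5) = 60: x ≡ 33 (mod 60).
Verify: 33 mod 4 = 1 ✓, 33 mod 3 = 0 ✓, 33 mod 5 = 3 ✓.

x ≡ 33 (mod 60).


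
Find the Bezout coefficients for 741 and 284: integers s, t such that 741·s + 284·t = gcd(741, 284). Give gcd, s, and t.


Euclidean algorithm on (741, 284) — divide until remainder is 0:
  741 = 2 · 284 + 173
  284 = 1 · 173 + 111
  173 = 1 · 111 + 62
  111 = 1 · 62 + 49
  62 = 1 · 49 + 13
  49 = 3 · 13 + 10
  13 = 1 · 10 + 3
  10 = 3 · 3 + 1
  3 = 3 · 1 + 0
gcd(741, 284) = 1.
Track Bezout coefficients alongside the remainders: start with r₀ = 741 = a·1 + b·0 (s = 1, t = 0) and r₁ = 284 = a·0 + b·1 (s = 0, t = 1); each new remainder r_{k+1} = r_{k-1} − q_k·r_k inherits s_{k+1} = s_{k-1} − q_k·s_k, t_{k+1} = t_{k-1} − q_k·t_k, so r_k = a·s_k + b·t_k at every step:
  q = 2: r = 173, s = 1 − 2·0 = 1, t = 0 − 2·1 = -2  (check: 741·1 + 284·(-2) = 173)
  q = 1: r = 111, s = 0 − 1·1 = -1, t = 1 − 1·(-2) = 3  (check: 741·(-1) + 284·3 = 111)
  q = 1: r = 62, s = 1 − 1·(-1) = 2, t = -2 − 1·3 = -5  (check: 741·2 + 284·(-5) = 62)
  q = 1: r = 49, s = -1 − 1·2 = -3, t = 3 − 1·(-5) = 8  (check: 741·(-3) + 284·8 = 49)
  q = 1: r = 13, s = 2 − 1·(-3) = 5, t = -5 − 1·8 = -13  (check: 741·5 + 284·(-13) = 13)
  q = 3: r = 10, s = -3 − 3·5 = -18, t = 8 − 3·(-13) = 47  (check: 741·(-18) + 284·47 = 10)
  q = 1: r = 3, s = 5 − 1·(-18) = 23, t = -13 − 1·47 = -60  (check: 741·23 + 284·(-60) = 3)
  q = 3: r = 1, s = -18 − 3·23 = -87, t = 47 − 3·(-60) = 227  (check: 741·(-87) + 284·227 = 1)
The row with r = 1 (the gcd) gives the Bezout coefficients s = -87, t = 227.
Result: 741 · (-87) + 284 · (227) = 1.

gcd(741, 284) = 1; s = -87, t = 227 (check: 741·(-87) + 284·227 = 1).


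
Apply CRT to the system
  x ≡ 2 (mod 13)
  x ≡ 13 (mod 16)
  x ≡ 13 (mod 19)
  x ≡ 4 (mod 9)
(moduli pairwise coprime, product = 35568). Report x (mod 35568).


Product of moduli M = 13 · 16 · 19 · 9 = 35568.
Merge one congruence at a time:
  Start: x ≡ 2 (mod 13).
  Combine with x ≡ 13 (mod 16); new modulus lcm = 208.
    Write x = 2 + 13·t and substitute into x ≡ 13 (mod 16): 13·t ≡ 13 − 2 = 11 (mod 16).
    The inverse of 13 mod 16 is 5 (since 13·5 = 65 = 4·16 + 1), so t ≡ 5·11 = 55 ≡ 7 (mod 16).
    Then x = 2 + 13·7 = 93, valid modulo lcm(13, 16) = 208: x ≡ 93 (mod 208).
  Combine with x ≡ 13 (mod 19); new modulus lcm = 3952.
    Write x = 93 + 208·t and substitute into x ≡ 13 (mod 19): 208·t ≡ 13 − 93 = -80 (mod 19).
    Reduce coefficients mod 19: 18·t ≡ 15 (mod 19).
    The inverse of 18 mod 19 is 18 (since 18·18 = 324 = 17·19 + 1), so t ≡ 18·15 = 270 ≡ 4 (mod 19).
    Then x = 93 + 208·4 = 925, valid modulo lcm(208, 19) = 3952: x ≡ 925 (mod 3952).
  Combine with x ≡ 4 (mod 9); new modulus lcm = 35568.
    Write x = 925 + 3952·t and substitute into x ≡ 4 (mod 9): 3952·t ≡ 4 − 925 = -921 (mod 9).
    Reduce coefficients mod 9: 1·t ≡ 6 (mod 9).
    So t ≡ 6 (mod 9).
    Then x = 925 + 3952·6 = 24637, valid modulo lcm(3952, 9) = 35568: x ≡ 24637 (mod 35568).
Verify against each original: 24637 mod 13 = 2, 24637 mod 16 = 13, 24637 mod 19 = 13, 24637 mod 9 = 4.

x ≡ 24637 (mod 35568).


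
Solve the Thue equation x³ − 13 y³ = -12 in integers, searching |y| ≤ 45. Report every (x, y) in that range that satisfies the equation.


The equation is x³ - 13y³ = -12. For fixed y, x³ = 13·y³ − 12, so a solution requires the RHS to be a perfect cube.
Strategy: iterate y from -45 to 45, compute RHS = 13·y³ − 12, and check whether it is a (positive or negative) perfect cube.
Check small values of y:
  y = 0: RHS = -12 is not a perfect cube.
  y = 1: RHS = 1 = (1)³ ⇒ x = 1 works.
  y = -1: RHS = -25 is not a perfect cube.
  y = 2: RHS = 92 is not a perfect cube.
  y = -2: RHS = -116 is not a perfect cube.
  y = 3: RHS = 339 is not a perfect cube.
  y = -3: RHS = -363 is not a perfect cube.
Continuing the search up to |y| = 45 finds no further solutions beyond those listed.
Collected solutions: (1, 1).

Solutions (with |y| ≤ 45): (1, 1).


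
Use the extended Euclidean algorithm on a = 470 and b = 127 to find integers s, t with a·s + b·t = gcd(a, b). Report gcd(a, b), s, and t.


Euclidean algorithm on (470, 127) — divide until remainder is 0:
  470 = 3 · 127 + 89
  127 = 1 · 89 + 38
  89 = 2 · 38 + 13
  38 = 2 · 13 + 12
  13 = 1 · 12 + 1
  12 = 12 · 1 + 0
gcd(470, 127) = 1.
Track Bezout coefficients alongside the remainders: start with r₀ = 470 = a·1 + b·0 (s = 1, t = 0) and r₁ = 127 = a·0 + b·1 (s = 0, t = 1); each new remainder r_{k+1} = r_{k-1} − q_k·r_k inherits s_{k+1} = s_{k-1} − q_k·s_k, t_{k+1} = t_{k-1} − q_k·t_k, so r_k = a·s_k + b·t_k at every step:
  q = 3: r = 89, s = 1 − 3·0 = 1, t = 0 − 3·1 = -3  (check: 470·1 + 127·(-3) = 89)
  q = 1: r = 38, s = 0 − 1·1 = -1, t = 1 − 1·(-3) = 4  (check: 470·(-1) + 127·4 = 38)
  q = 2: r = 13, s = 1 − 2·(-1) = 3, t = -3 − 2·4 = -11  (check: 470·3 + 127·(-11) = 13)
  q = 2: r = 12, s = -1 − 2·3 = -7, t = 4 − 2·(-11) = 26  (check: 470·(-7) + 127·26 = 12)
  q = 1: r = 1, s = 3 − 1·(-7) = 10, t = -11 − 1·26 = -37  (check: 470·10 + 127·(-37) = 1)
The row with r = 1 (the gcd) gives the Bezout coefficients s = 10, t = -37.
Result: 470 · (10) + 127 · (-37) = 1.

gcd(470, 127) = 1; s = 10, t = -37 (check: 470·10 + 127·(-37) = 1).


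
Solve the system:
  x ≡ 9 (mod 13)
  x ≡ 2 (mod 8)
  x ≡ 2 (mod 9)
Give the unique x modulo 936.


Moduli 13, 8, 9 are pairwise coprime; by CRT there is a unique solution modulo M = 13 · 8 · 9 = 936.
Solve pairwise, accumulating the modulus:
  Start with x ≡ 9 (mod 13).
  Combine with x ≡ 2 (mod 8): since gcd(13, 8) = 1, we get a unique residue mod 104.
    Write x = 9 + 13·t and substitute into x ≡ 2 (mod 8): 13·t ≡ 2 − 9 = -7 (mod 8).
    Reduce coefficients mod 8: 5·t ≡ 1 (mod 8).
    The inverse of 5 mod 8 is 5 (since 5·5 = 25 = 3·8 + 1), so t ≡ 5·1 = 5 ≡ 5 (mod 8).
    Then x = 9 + 13·5 = 74, valid modulo lcm(13, 8) = 104: x ≡ 74 (mod 104).
  Combine with x ≡ 2 (mod 9): since gcd(104, 9) = 1, we get a unique residue mod 936.
    Write x = 74 + 104·t and substitute into x ≡ 2 (mod 9): 104·t ≡ 2 − 74 = -72 (mod 9).
    Reduce coefficients mod 9: 5·t ≡ 0 (mod 9).
    The inverse of 5 mod 9 is 2 (since 5·2 = 10 = 1·9 + 1), so t ≡ 2·0 = 0 ≡ 0 (mod 9).
    Then x = 74 + 104·0 = 74, valid modulo lcm(104, 9) = 936: x ≡ 74 (mod 936).
Verify: 74 mod 13 = 9 ✓, 74 mod 8 = 2 ✓, 74 mod 9 = 2 ✓.

x ≡ 74 (mod 936).


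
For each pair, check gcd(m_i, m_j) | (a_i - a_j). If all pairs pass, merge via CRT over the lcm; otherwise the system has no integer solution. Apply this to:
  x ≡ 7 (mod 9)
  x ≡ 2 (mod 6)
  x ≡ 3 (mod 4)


Moduli 9, 6, 4 are not pairwise coprime, so CRT works modulo lcm(m_i) when all pairwise compatibility conditions hold.
Pairwise compatibility: gcd(m_i, m_j) must divide a_i - a_j for every pair.
Merge one congruence at a time:
  Start: x ≡ 7 (mod 9).
  Combine with x ≡ 2 (mod 6): gcd(9, 6) = 3, and 2 - 7 = -5 is NOT divisible by 3.
    ⇒ system is inconsistent (no integer solution).

No solution (the system is inconsistent).


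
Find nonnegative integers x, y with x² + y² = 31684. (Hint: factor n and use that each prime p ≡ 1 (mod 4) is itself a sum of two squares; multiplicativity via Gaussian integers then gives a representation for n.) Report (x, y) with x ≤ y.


Step 1: Factor n = 31684 = 2^2 · 89^2.
Step 2: Check the mod-4 condition on each prime factor: 2 = 2 (special); 89 ≡ 1 (mod 4), exponent 2.
All primes ≡ 3 (mod 4) appear to even exponent (or don't appear), so by the two-squares theorem n IS expressible as a sum of two squares.
Step 3: Build a representation. Group n = k² · m with k = 2 and m = 89 · 89 = 7921 (a product of primes ≡ 1 (mod 4)); a representation of m scales to one of n via (k·x)² + (k·y)² = k²(x² + y²). Each prime p ≡ 1 (mod 4) is itself a sum of two squares; find a² by testing p − a² for a perfect square:
  89: 89 − 1² = 88, 89 − 2² = 85, 89 − 3² = 80, 89 − 4² = 73, 89 − 5² = 64 = 8² ⇒ 89 = 5² + 8².
  Combine using the Brahmagupta–Fibonacci identity (a² + b²)(c² + d²) = (ac − bd)² + (ad + bc)² = (ac + bd)² + (ad − bc)²:
  89 · 89 = 7921: from (5² + 8²)(5² + 8²), take (5·5 − 8·8, 5·8 + 8·5) = (25 − 64, 40 + 40) = (-39, 80); dropping signs (only squares matter) gives (39, 80); check 39² + 80² = 1521 + 6400 = 7921 ✓.
  Scale by k = 2: (2·39, 2·80) = (78, 160).
Step 4: Order so x ≤ y and verify: 78² + 160² = 6084 + 25600 = 31684 = n. ✓

n = 31684 = 78² + 160² (one valid representation with x ≤ y).


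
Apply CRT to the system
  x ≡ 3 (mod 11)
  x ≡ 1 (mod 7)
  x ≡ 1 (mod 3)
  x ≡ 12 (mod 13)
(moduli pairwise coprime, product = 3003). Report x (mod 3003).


Product of moduli M = 11 · 7 · 3 · 13 = 3003.
Merge one congruence at a time:
  Start: x ≡ 3 (mod 11).
  Combine with x ≡ 1 (mod 7); new modulus lcm = 77.
    Write x = 3 + 11·t and substitute into x ≡ 1 (mod 7): 11·t ≡ 1 − 3 = -2 (mod 7).
    Reduce coefficients mod 7: 4·t ≡ 5 (mod 7).
    The inverse of 4 mod 7 is 2 (since 4·2 = 8 = 1·7 + 1), so t ≡ 2·5 = 10 ≡ 3 (mod 7).
    Then x = 3 + 11·3 = 36, valid modulo lcm(11, 7) = 77: x ≡ 36 (mod 77).
  Combine with x ≡ 1 (mod 3); new modulus lcm = 231.
    Write x = 36 + 77·t and substitute into x ≡ 1 (mod 3): 77·t ≡ 1 − 36 = -35 (mod 3).
    Reduce coefficients mod 3: 2·t ≡ 1 (mod 3).
    The inverse of 2 mod 3 is 2 (since 2·2 = 4 = 1·3 + 1), so t ≡ 2·1 = 2 ≡ 2 (mod 3).
    Then x = 36 + 77·2 = 190, valid modulo lcm(77, 3) = 231: x ≡ 190 (mod 231).
  Combine with x ≡ 12 (mod 13); new modulus lcm = 3003.
    Write x = 190 + 231·t and substitute into x ≡ 12 (mod 13): 231·t ≡ 12 − 190 = -178 (mod 13).
    Reduce coefficients mod 13: 10·t ≡ 4 (mod 13).
    The inverse of 10 mod 13 is 4 (since 10·4 = 40 = 3·13 + 1), so t ≡ 4·4 = 16 ≡ 3 (mod 13).
    Then x = 190 + 231·3 = 883, valid modulo lcm(231, 13) = 3003: x ≡ 883 (mod 3003).
Verify against each original: 883 mod 11 = 3, 883 mod 7 = 1, 883 mod 3 = 1, 883 mod 13 = 12.

x ≡ 883 (mod 3003).


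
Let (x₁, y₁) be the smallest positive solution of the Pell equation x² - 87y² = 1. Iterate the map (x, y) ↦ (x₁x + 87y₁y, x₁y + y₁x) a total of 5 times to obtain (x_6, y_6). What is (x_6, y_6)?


Step 1: Find the fundamental solution (x₁, y₁) of x² - 87y² = 1.
  Expand √87 as a continued fraction. a₀ = ⌊√87⌋ = 9; iterate m_{k+1} = d_k·a_k − m_k, d_{k+1} = (87 − m_{k+1}²)/d_k, a_{k+1} = ⌊(a₀ + m_{k+1})/d_{k+1}⌋ (starting m₀ = 0, d₀ = 1), with convergents p_k = a_k·p_{k-1} + p_{k-2}, q_k = a_k·q_{k-1} + q_{k-2} (p₋₁ = 1, q₋₁ = 0):
  k = 0: a₀ = 9; p₀/q₀ = 9/1; p₀² − 87·q₀² = 81 − 87 = -6.
  k = 1: m = 9, d = 6, a = ⌊(9 + 9)/6⌋ = 3; p/q = (3·9 + 1)/(3·1 + 0) = 28/3; p² − 87·q² = 784 − 783 = 1.
  The first convergent with p² − 87·q² = 1 gives the fundamental solution (x₁, y₁) = (28, 3).
Step 2: Apply the recurrence (x_{n+1}, y_{n+1}) = (x₁x_n + 87y₁y_n, x₁y_n + y₁x_n) repeatedly.
  From (x_1, y_1) = (28, 3): x_2 = 28·28 + 87·3·3 = 1567; y_2 = 28·3 + 3·28 = 168.
  From (x_2, y_2) = (1567, 168): x_3 = 28·1567 + 87·3·168 = 87724; y_3 = 28·168 + 3·1567 = 9405.
  From (x_3, y_3) = (87724, 9405): x_4 = 28·87724 + 87·3·9405 = 4910977; y_4 = 28·9405 + 3·87724 = 526512.
  From (x_4, y_4) = (4910977, 526512): x_5 = 28·4910977 + 87·3·526512 = 274926988; y_5 = 28·526512 + 3·4910977 = 29475267.
  From (x_5, y_5) = (274926988, 29475267): x_6 = 28·274926988 + 87·3·29475267 = 15391000351; y_6 = 28·29475267 + 3·274926988 = 1650088440.
Step 3: Verify x_6² - 87·y_6² = 236882891804482123201 - 236882891804482123200 = 1 (should be 1). ✓

(x_1, y_1) = (28, 3); (x_6, y_6) = (15391000351, 1650088440).


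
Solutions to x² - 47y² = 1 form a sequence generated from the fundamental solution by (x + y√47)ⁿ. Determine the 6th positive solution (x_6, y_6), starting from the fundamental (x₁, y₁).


Step 1: Find the fundamental solution (x₁, y₁) of x² - 47y² = 1.
  Expand √47 as a continued fraction. a₀ = ⌊√47⌋ = 6; iterate m_{k+1} = d_k·a_k − m_k, d_{k+1} = (47 − m_{k+1}²)/d_k, a_{k+1} = ⌊(a₀ + m_{k+1})/d_{k+1}⌋ (starting m₀ = 0, d₀ = 1), with convergents p_k = a_k·p_{k-1} + p_{k-2}, q_k = a_k·q_{k-1} + q_{k-2} (p₋₁ = 1, q₋₁ = 0):
  k = 0: a₀ = 6; p₀/q₀ = 6/1; p₀² − 47·q₀² = 36 − 47 = -11.
  k = 1: m = 6, d = 11, a = ⌊(6 + 6)/11⌋ = 1; p/q = (1·6 + 1)/(1·1 + 0) = 7/1; p² − 47·q² = 49 − 47 = 2.
  k = 2: m = 5, d = 2, a = ⌊(6 + 5)/2⌋ = 5; p/q = (5·7 + 6)/(5·1 + 1) = 41/6; p² − 47·q² = 1681 − 1692 = -11.
  k = 3: m = 5, d = 11, a = ⌊(6 + 5)/11⌋ = 1; p/q = (1·41 + 7)/(1·6 + 1) = 48/7; p² − 47·q² = 2304 − 2303 = 1.
  The first convergent with p² − 47·q² = 1 gives the fundamental solution (x₁, y₁) = (48, 7).
Step 2: Apply the recurrence (x_{n+1}, y_{n+1}) = (x₁x_n + 47y₁y_n, x₁y_n + y₁x_n) repeatedly.
  From (x_1, y_1) = (48, 7): x_2 = 48·48 + 47·7·7 = 4607; y_2 = 48·7 + 7·48 = 672.
  From (x_2, y_2) = (4607, 672): x_3 = 48·4607 + 47·7·672 = 442224; y_3 = 48·672 + 7·4607 = 64505.
  From (x_3, y_3) = (442224, 64505): x_4 = 48·442224 + 47·7·64505 = 42448897; y_4 = 48·64505 + 7·442224 = 6191808.
  From (x_4, y_4) = (42448897, 6191808): x_5 = 48·42448897 + 47·7·6191808 = 4074651888; y_5 = 48·6191808 + 7·42448897 = 594349063.
  From (x_5, y_5) = (4074651888, 594349063): x_6 = 48·4074651888 + 47·7·594349063 = 391124132351; y_6 = 48·594349063 + 7·4074651888 = 57051318240.
Step 3: Verify x_6² - 47·y_6² = 152978086907322564787201 - 152978086907322564787200 = 1 (should be 1). ✓

(x_1, y_1) = (48, 7); (x_6, y_6) = (391124132351, 57051318240).


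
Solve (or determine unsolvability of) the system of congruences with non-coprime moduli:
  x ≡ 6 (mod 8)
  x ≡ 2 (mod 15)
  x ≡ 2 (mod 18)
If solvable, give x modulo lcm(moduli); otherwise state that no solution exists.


Moduli 8, 15, 18 are not pairwise coprime, so CRT works modulo lcm(m_i) when all pairwise compatibility conditions hold.
Pairwise compatibility: gcd(m_i, m_j) must divide a_i - a_j for every pair.
Merge one congruence at a time:
  Start: x ≡ 6 (mod 8).
  Combine with x ≡ 2 (mod 15): gcd(8, 15) = 1; 2 - 6 = -4, which IS divisible by 1, so compatible.
    Write x = 6 + 8·t and substitute into x ≡ 2 (mod 15): 8·t ≡ 2 − 6 = -4 (mod 15).
    Reduce coefficients mod 15: 8·t ≡ 11 (mod 15).
    The inverse of 8 mod 15 is 2 (since 8·2 = 16 = 1·15 + 1), so t ≡ 2·11 = 22 ≡ 7 (mod 15).
    Then x = 6 + 8·7 = 62, valid modulo lcm(8, 15) = 120: x ≡ 62 (mod 120).
  Combine with x ≡ 2 (mod 18): gcd(120, 18) = 6; 2 - 62 = -60, which IS divisible by 6, so compatible.
    Write x = 62 + 120·t and substitute into x ≡ 2 (mod 18): 120·t ≡ 2 − 62 = -60 (mod 18).
    Divide the congruence (and modulus) by g = 6: 20·t ≡ -10 (mod 3).
    Reduce coefficients mod 3: 2·t ≡ 2 (mod 3).
    The inverse of 2 mod 3 is 2 (since 2·2 = 4 = 1·3 + 1), so t ≡ 2·2 = 4 ≡ 1 (mod 3).
    Then x = 62 + 120·1 = 182, valid modulo lcm(120, 18) = 360: x ≡ 182 (mod 360).
Verify: 182 mod 8 = 6, 182 mod 15 = 2, 182 mod 18 = 2.

x ≡ 182 (mod 360).


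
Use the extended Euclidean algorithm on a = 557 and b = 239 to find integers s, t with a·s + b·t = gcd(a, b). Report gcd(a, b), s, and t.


Euclidean algorithm on (557, 239) — divide until remainder is 0:
  557 = 2 · 239 + 79
  239 = 3 · 79 + 2
  79 = 39 · 2 + 1
  2 = 2 · 1 + 0
gcd(557, 239) = 1.
Track Bezout coefficients alongside the remainders: start with r₀ = 557 = a·1 + b·0 (s = 1, t = 0) and r₁ = 239 = a·0 + b·1 (s = 0, t = 1); each new remainder r_{k+1} = r_{k-1} − q_k·r_k inherits s_{k+1} = s_{k-1} − q_k·s_k, t_{k+1} = t_{k-1} − q_k·t_k, so r_k = a·s_k + b·t_k at every step:
  q = 2: r = 79, s = 1 − 2·0 = 1, t = 0 − 2·1 = -2  (check: 557·1 + 239·(-2) = 79)
  q = 3: r = 2, s = 0 − 3·1 = -3, t = 1 − 3·(-2) = 7  (check: 557·(-3) + 239·7 = 2)
  q = 39: r = 1, s = 1 − 39·(-3) = 118, t = -2 − 39·7 = -275  (check: 557·118 + 239·(-275) = 1)
The row with r = 1 (the gcd) gives the Bezout coefficients s = 118, t = -275.
Result: 557 · (118) + 239 · (-275) = 1.

gcd(557, 239) = 1; s = 118, t = -275 (check: 557·118 + 239·(-275) = 1).


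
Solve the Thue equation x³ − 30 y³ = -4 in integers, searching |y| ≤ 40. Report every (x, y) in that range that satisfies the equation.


The equation is x³ - 30y³ = -4. For fixed y, x³ = 30·y³ − 4, so a solution requires the RHS to be a perfect cube.
Strategy: iterate y from -40 to 40, compute RHS = 30·y³ − 4, and check whether it is a (positive or negative) perfect cube.
Check small values of y:
  y = 0: RHS = -4 is not a perfect cube.
  y = 1: RHS = 26 is not a perfect cube.
  y = -1: RHS = -34 is not a perfect cube.
  y = 2: RHS = 236 is not a perfect cube.
  y = -2: RHS = -244 is not a perfect cube.
  y = 3: RHS = 806 is not a perfect cube.
  y = -3: RHS = -814 is not a perfect cube.
Continuing the search up to |y| = 40 finds no solutions either.
No (x, y) in the scanned range satisfies the equation.

No integer solutions with |y| ≤ 40.


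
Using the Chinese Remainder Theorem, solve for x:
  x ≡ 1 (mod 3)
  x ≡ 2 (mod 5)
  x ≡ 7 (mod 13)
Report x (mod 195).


Moduli 3, 5, 13 are pairwise coprime; by CRT there is a unique solution modulo M = 3 · 5 · 13 = 195.
Solve pairwise, accumulating the modulus:
  Start with x ≡ 1 (mod 3).
  Combine with x ≡ 2 (mod 5): since gcd(3, 5) = 1, we get a unique residue mod 15.
    Write x = 1 + 3·t and substitute into x ≡ 2 (mod 5): 3·t ≡ 2 − 1 = 1 (mod 5).
    The inverse of 3 mod 5 is 2 (since 3·2 = 6 = 1·5 + 1), so t ≡ 2·1 = 2 ≡ 2 (mod 5).
    Then x = 1 + 3·2 = 7, valid modulo lcm(3, 5) = 15: x ≡ 7 (mod 15).
  Combine with x ≡ 7 (mod 13): since gcd(15, 13) = 1, we get a unique residue mod 195.
    Write x = 7 + 15·t and substitute into x ≡ 7 (mod 13): 15·t ≡ 7 − 7 = 0 (mod 13).
    Reduce coefficients mod 13: 2·t ≡ 0 (mod 13).
    The inverse of 2 mod 13 is 7 (since 2·7 = 14 = 1·13 + 1), so t ≡ 7·0 = 0 ≡ 0 (mod 13).
    Then x = 7 + 15·0 = 7, valid modulo lcm(15, 13) = 195: x ≡ 7 (mod 195).
Verify: 7 mod 3 = 1 ✓, 7 mod 5 = 2 ✓, 7 mod 13 = 7 ✓.

x ≡ 7 (mod 195).


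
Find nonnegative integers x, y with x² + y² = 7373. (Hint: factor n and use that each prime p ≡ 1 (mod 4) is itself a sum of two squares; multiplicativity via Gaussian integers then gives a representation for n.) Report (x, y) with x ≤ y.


Step 1: Factor n = 7373 = 73 · 101.
Step 2: Check the mod-4 condition on each prime factor: 73 ≡ 1 (mod 4), exponent 1; 101 ≡ 1 (mod 4), exponent 1.
All primes ≡ 3 (mod 4) appear to even exponent (or don't appear), so by the two-squares theorem n IS expressible as a sum of two squares.
Step 3: Build a representation. Here n = 73 · 101 is a product of primes ≡ 1 (mod 4). Each prime p ≡ 1 (mod 4) is itself a sum of two squares; find a² by testing p − a² for a perfect square:
  73: 73 − 1² = 72, 73 − 2² = 69, 73 − 3² = 64 = 8² ⇒ 73 = 3² + 8².
  101: 101 − 1² = 100 = 10² ⇒ 101 = 1² + 10².
  Combine using the Brahmagupta–Fibonacci identity (a² + b²)(c² + d²) = (ac − bd)² + (ad + bc)² = (ac + bd)² + (ad − bc)²:
  73 · 101 = 7373: from (3² + 8²)(1² + 10²), take (3·1 − 8·10, 3·10 + 8·1) = (3 − 80, 30 + 8) = (-77, 38); dropping signs (only squares matter) gives (77, 38); check 77² + 38² = 5929 + 1444 = 7373 ✓.
Step 4: Order so x ≤ y and verify: 38² + 77² = 1444 + 5929 = 7373 = n. ✓

n = 7373 = 38² + 77² (one valid representation with x ≤ y).


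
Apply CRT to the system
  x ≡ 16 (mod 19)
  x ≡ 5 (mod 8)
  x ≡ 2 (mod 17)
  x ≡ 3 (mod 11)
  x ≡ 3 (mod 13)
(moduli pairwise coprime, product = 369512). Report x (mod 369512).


Product of moduli M = 19 · 8 · 17 · 11 · 13 = 369512.
Merge one congruence at a time:
  Start: x ≡ 16 (mod 19).
  Combine with x ≡ 5 (mod 8); new modulus lcm = 152.
    Write x = 16 + 19·t and substitute into x ≡ 5 (mod 8): 19·t ≡ 5 − 16 = -11 (mod 8).
    Reduce coefficients mod 8: 3·t ≡ 5 (mod 8).
    The inverse of 3 mod 8 is 3 (since 3·3 = 9 = 1·8 + 1), so t ≡ 3·5 = 15 ≡ 7 (mod 8).
    Then x = 16 + 19·7 = 149, valid modulo lcm(19, 8) = 152: x ≡ 149 (mod 152).
  Combine with x ≡ 2 (mod 17); new modulus lcm = 2584.
    Write x = 149 + 152·t and substitute into x ≡ 2 (mod 17): 152·t ≡ 2 − 149 = -147 (mod 17).
    Reduce coefficients mod 17: 16·t ≡ 6 (mod 17).
    The inverse of 16 mod 17 is 16 (since 16·16 = 256 = 15·17 + 1), so t ≡ 16·6 = 96 ≡ 11 (mod 17).
    Then x = 149 + 152·11 = 1821, valid modulo lcm(152, 17) = 2584: x ≡ 1821 (mod 2584).
  Combine with x ≡ 3 (mod 11); new modulus lcm = 28424.
    Write x = 1821 + 2584·t and substitute into x ≡ 3 (mod 11): 2584·t ≡ 3 − 1821 = -1818 (mod 11).
    Reduce coefficients mod 11: 10·t ≡ 8 (mod 11).
    The inverse of 10 mod 11 is 10 (since 10·10 = 100 = 9·11 + 1), so t ≡ 10·8 = 80 ≡ 3 (mod 11).
    Then x = 1821 + 2584·3 = 9573, valid modulo lcm(2584, 11) = 28424: x ≡ 9573 (mod 28424).
  Combine with x ≡ 3 (mod 13); new modulus lcm = 369512.
    Write x = 9573 + 28424·t and substitute into x ≡ 3 (mod 13): 28424·t ≡ 3 − 9573 = -9570 (mod 13).
    Reduce coefficients mod 13: 6·t ≡ 11 (mod 13).
    The inverse of 6 mod 13 is 11 (since 6·11 = 66 = 5·13 + 1), so t ≡ 11·11 = 121 ≡ 4 (mod 13).
    Then x = 9573 + 28424·4 = 123269, valid modulo lcm(28424, 13) = 369512: x ≡ 123269 (mod 369512).
Verify against each original: 123269 mod 19 = 16, 123269 mod 8 = 5, 123269 mod 17 = 2, 123269 mod 11 = 3, 123269 mod 13 = 3.

x ≡ 123269 (mod 369512).


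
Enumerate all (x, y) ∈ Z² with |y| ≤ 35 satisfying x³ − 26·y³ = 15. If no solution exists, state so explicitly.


The equation is x³ - 26y³ = 15. For fixed y, x³ = 26·y³ + 15, so a solution requires the RHS to be a perfect cube.
Strategy: iterate y from -35 to 35, compute RHS = 26·y³ + 15, and check whether it is a (positive or negative) perfect cube.
Check small values of y:
  y = 0: RHS = 15 is not a perfect cube.
  y = 1: RHS = 41 is not a perfect cube.
  y = -1: RHS = -11 is not a perfect cube.
  y = 2: RHS = 223 is not a perfect cube.
  y = -2: RHS = -193 is not a perfect cube.
  y = 3: RHS = 717 is not a perfect cube.
  y = -3: RHS = -687 is not a perfect cube.
Continuing the search up to |y| = 35 finds no solutions either.
No (x, y) in the scanned range satisfies the equation.

No integer solutions with |y| ≤ 35.


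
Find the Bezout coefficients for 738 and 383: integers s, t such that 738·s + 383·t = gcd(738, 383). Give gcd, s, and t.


Euclidean algorithm on (738, 383) — divide until remainder is 0:
  738 = 1 · 383 + 355
  383 = 1 · 355 + 28
  355 = 12 · 28 + 19
  28 = 1 · 19 + 9
  19 = 2 · 9 + 1
  9 = 9 · 1 + 0
gcd(738, 383) = 1.
Track Bezout coefficients alongside the remainders: start with r₀ = 738 = a·1 + b·0 (s = 1, t = 0) and r₁ = 383 = a·0 + b·1 (s = 0, t = 1); each new remainder r_{k+1} = r_{k-1} − q_k·r_k inherits s_{k+1} = s_{k-1} − q_k·s_k, t_{k+1} = t_{k-1} − q_k·t_k, so r_k = a·s_k + b·t_k at every step:
  q = 1: r = 355, s = 1 − 1·0 = 1, t = 0 − 1·1 = -1  (check: 738·1 + 383·(-1) = 355)
  q = 1: r = 28, s = 0 − 1·1 = -1, t = 1 − 1·(-1) = 2  (check: 738·(-1) + 383·2 = 28)
  q = 12: r = 19, s = 1 − 12·(-1) = 13, t = -1 − 12·2 = -25  (check: 738·13 + 383·(-25) = 19)
  q = 1: r = 9, s = -1 − 1·13 = -14, t = 2 − 1·(-25) = 27  (check: 738·(-14) + 383·27 = 9)
  q = 2: r = 1, s = 13 − 2·(-14) = 41, t = -25 − 2·27 = -79  (check: 738·41 + 383·(-79) = 1)
The row with r = 1 (the gcd) gives the Bezout coefficients s = 41, t = -79.
Result: 738 · (41) + 383 · (-79) = 1.

gcd(738, 383) = 1; s = 41, t = -79 (check: 738·41 + 383·(-79) = 1).


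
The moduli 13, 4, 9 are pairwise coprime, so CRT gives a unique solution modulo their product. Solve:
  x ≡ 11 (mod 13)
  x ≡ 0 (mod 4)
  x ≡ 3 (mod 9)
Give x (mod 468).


Moduli 13, 4, 9 are pairwise coprime; by CRT there is a unique solution modulo M = 13 · 4 · 9 = 468.
Solve pairwise, accumulating the modulus:
  Start with x ≡ 11 (mod 13).
  Combine with x ≡ 0 (mod 4): since gcd(13, 4) = 1, we get a unique residue mod 52.
    Write x = 11 + 13·t and substitute into x ≡ 0 (mod 4): 13·t ≡ 0 − 11 = -11 (mod 4).
    Reduce coefficients mod 4: 1·t ≡ 1 (mod 4).
    So t ≡ 1 (mod 4).
    Then x = 11 + 13·1 = 24, valid modulo lcm(13, 4) = 52: x ≡ 24 (mod 52).
  Combine with x ≡ 3 (mod 9): since gcd(52, 9) = 1, we get a unique residue mod 468.
    Write x = 24 + 52·t and substitute into x ≡ 3 (mod 9): 52·t ≡ 3 − 24 = -21 (mod 9).
    Reduce coefficients mod 9: 7·t ≡ 6 (mod 9).
    The inverse of 7 mod 9 is 4 (since 7·4 = 28 = 3·9 + 1), so t ≡ 4·6 = 24 ≡ 6 (mod 9).
    Then x = 24 + 52·6 = 336, valid modulo lcm(52, 9) = 468: x ≡ 336 (mod 468).
Verify: 336 mod 13 = 11 ✓, 336 mod 4 = 0 ✓, 336 mod 9 = 3 ✓.

x ≡ 336 (mod 468).


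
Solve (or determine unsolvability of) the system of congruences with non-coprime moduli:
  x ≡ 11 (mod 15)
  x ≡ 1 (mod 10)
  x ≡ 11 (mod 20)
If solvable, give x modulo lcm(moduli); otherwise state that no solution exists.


Moduli 15, 10, 20 are not pairwise coprime, so CRT works modulo lcm(m_i) when all pairwise compatibility conditions hold.
Pairwise compatibility: gcd(m_i, m_j) must divide a_i - a_j for every pair.
Merge one congruence at a time:
  Start: x ≡ 11 (mod 15).
  Combine with x ≡ 1 (mod 10): gcd(15, 10) = 5; 1 - 11 = -10, which IS divisible by 5, so compatible.
    Write x = 11 + 15·t and substitute into x ≡ 1 (mod 10): 15·t ≡ 1 − 11 = -10 (mod 10).
    Divide the congruence (and modulus) by g = 5: 3·t ≡ -2 (mod 2).
    Reduce coefficients mod 2: 1·t ≡ 0 (mod 2).
    So t ≡ 0 (mod 2).
    Then x = 11 + 15·0 = 11, valid modulo lcm(15, 10) = 30: x ≡ 11 (mod 30).
  Combine with x ≡ 11 (mod 20): gcd(30, 20) = 10; 11 - 11 = 0, which IS divisible by 10, so compatible.
    Write x = 11 + 30·t and substitute into x ≡ 11 (mod 20): 30·t ≡ 11 − 11 = 0 (mod 20).
    Divide the congruence (and modulus) by g = 10: 3·t ≡ 0 (mod 2).
    Reduce coefficients mod 2: 1·t ≡ 0 (mod 2).
    So t ≡ 0 (mod 2).
    Then x = 11 + 30·0 = 11, valid modulo lcm(30, 20) = 60: x ≡ 11 (mod 60).
Verify: 11 mod 15 = 11, 11 mod 10 = 1, 11 mod 20 = 11.

x ≡ 11 (mod 60).


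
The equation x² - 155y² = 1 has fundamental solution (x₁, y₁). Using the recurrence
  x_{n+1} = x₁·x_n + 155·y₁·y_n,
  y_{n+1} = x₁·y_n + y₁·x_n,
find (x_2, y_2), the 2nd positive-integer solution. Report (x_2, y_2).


Step 1: Find the fundamental solution (x₁, y₁) of x² - 155y² = 1.
  Expand √155 as a continued fraction. a₀ = ⌊√155⌋ = 12; iterate m_{k+1} = d_k·a_k − m_k, d_{k+1} = (155 − m_{k+1}²)/d_k, a_{k+1} = ⌊(a₀ + m_{k+1})/d_{k+1}⌋ (starting m₀ = 0, d₀ = 1), with convergents p_k = a_k·p_{k-1} + p_{k-2}, q_k = a_k·q_{k-1} + q_{k-2} (p₋₁ = 1, q₋₁ = 0):
  k = 0: a₀ = 12; p₀/q₀ = 12/1; p₀² − 155·q₀² = 144 − 155 = -11.
  k = 1: m = 12, d = 11, a = ⌊(12 + 12)/11⌋ = 2; p/q = (2·12 + 1)/(2·1 + 0) = 25/2; p² − 155·q² = 625 − 620 = 5.
  k = 2: m = 10, d = 5, a = ⌊(12 + 10)/5⌋ = 4; p/q = (4·25 + 12)/(4·2 + 1) = 112/9; p² − 155·q² = 12544 − 12555 = -11.
  k = 3: m = 10, d = 11, a = ⌊(12 + 10)/11⌋ = 2; p/q = (2·112 + 25)/(2·9 + 2) = 249/20; p² − 155·q² = 62001 − 62000 = 1.
  The first convergent with p² − 155·q² = 1 gives the fundamental solution (x₁, y₁) = (249, 20).
Step 2: Apply the recurrence (x_{n+1}, y_{n+1}) = (x₁x_n + 155y₁y_n, x₁y_n + y₁x_n) repeatedly.
  From (x_1, y_1) = (249, 20): x_2 = 249·249 + 155·20·20 = 124001; y_2 = 249·20 + 20·249 = 9960.
Step 3: Verify x_2² - 155·y_2² = 15376248001 - 15376248000 = 1 (should be 1). ✓

(x_1, y_1) = (249, 20); (x_2, y_2) = (124001, 9960).


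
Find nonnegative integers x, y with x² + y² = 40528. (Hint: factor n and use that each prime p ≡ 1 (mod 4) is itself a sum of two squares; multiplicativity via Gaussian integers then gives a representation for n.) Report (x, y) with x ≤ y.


Step 1: Factor n = 40528 = 2^4 · 17 · 149.
Step 2: Check the mod-4 condition on each prime factor: 2 = 2 (special); 17 ≡ 1 (mod 4), exponent 1; 149 ≡ 1 (mod 4), exponent 1.
All primes ≡ 3 (mod 4) appear to even exponent (or don't appear), so by the two-squares theorem n IS expressible as a sum of two squares.
Step 3: Build a representation. Group n = k² · m with k = 4 and m = 17 · 149 = 2533 (a product of primes ≡ 1 (mod 4)); a representation of m scales to one of n via (k·x)² + (k·y)² = k²(x² + y²). Each prime p ≡ 1 (mod 4) is itself a sum of two squares; find a² by testing p − a² for a perfect square:
  17: 17 − 1² = 16 = 4² ⇒ 17 = 1² + 4².
  149: 149 − 1² = 148, 149 − 2² = 145, 149 − 3² = 140, 149 − 4² = 133, 149 − 5² = 124, 149 − 6² = 113, 149 − 7² = 100 = 10² ⇒ 149 = 7² + 10².
  Combine using the Brahmagupta–Fibonacci identity (a² + b²)(c² + d²) = (ac − bd)² + (ad + bc)² = (ac + bd)² + (ad − bc)²:
  17 · 149 = 2533: from (1² + 4²)(7² + 10²), take (1·7 − 4·10, 1·10 + 4·7) = (7 − 40, 10 + 28) = (-33, 38); dropping signs (only squares matter) gives (33, 38); check 33² + 38² = 1089 + 1444 = 2533 ✓.
  Scale by k = 4: (4·33, 4·38) = (132, 152).
Step 4: Order so x ≤ y and verify: 132² + 152² = 17424 + 23104 = 40528 = n. ✓

n = 40528 = 132² + 152² (one valid representation with x ≤ y).


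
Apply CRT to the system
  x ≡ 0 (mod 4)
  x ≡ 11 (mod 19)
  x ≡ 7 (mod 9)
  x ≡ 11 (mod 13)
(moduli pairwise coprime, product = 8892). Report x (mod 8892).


Product of moduli M = 4 · 19 · 9 · 13 = 8892.
Merge one congruence at a time:
  Start: x ≡ 0 (mod 4).
  Combine with x ≡ 11 (mod 19); new modulus lcm = 76.
    Write x = 0 + 4·t and substitute into x ≡ 11 (mod 19): 4·t ≡ 11 − 0 = 11 (mod 19).
    The inverse of 4 mod 19 is 5 (since 4·5 = 20 = 1·19 + 1), so t ≡ 5·11 = 55 ≡ 17 (mod 19).
    Then x = 0 + 4·17 = 68, valid modulo lcm(4, 19) = 76: x ≡ 68 (mod 76).
  Combine with x ≡ 7 (mod 9); new modulus lcm = 684.
    Write x = 68 + 76·t and substitute into x ≡ 7 (mod 9): 76·t ≡ 7 − 68 = -61 (mod 9).
    Reduce coefficients mod 9: 4·t ≡ 2 (mod 9).
    The inverse of 4 mod 9 is 7 (since 4·7 = 28 = 3·9 + 1), so t ≡ 7·2 = 14 ≡ 5 (mod 9).
    Then x = 68 + 76·5 = 448, valid modulo lcm(76, 9) = 684: x ≡ 448 (mod 684).
  Combine with x ≡ 11 (mod 13); new modulus lcm = 8892.
    Write x = 448 + 684·t and substitute into x ≡ 11 (mod 13): 684·t ≡ 11 − 448 = -437 (mod 13).
    Reduce coefficients mod 13: 8·t ≡ 5 (mod 13).
    The inverse of 8 mod 13 is 5 (since 8·5 = 40 = 3·13 + 1), so t ≡ 5·5 = 25 ≡ 12 (mod 13).
    Then x = 448 + 684·12 = 8656, valid modulo lcm(684, 13) = 8892: x ≡ 8656 (mod 8892).
Verify against each original: 8656 mod 4 = 0, 8656 mod 19 = 11, 8656 mod 9 = 7, 8656 mod 13 = 11.

x ≡ 8656 (mod 8892).


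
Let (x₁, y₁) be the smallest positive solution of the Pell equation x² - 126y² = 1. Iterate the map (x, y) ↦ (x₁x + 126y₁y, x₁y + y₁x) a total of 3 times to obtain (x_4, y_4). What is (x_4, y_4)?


Step 1: Find the fundamental solution (x₁, y₁) of x² - 126y² = 1.
  Expand √126 as a continued fraction. a₀ = ⌊√126⌋ = 11; iterate m_{k+1} = d_k·a_k − m_k, d_{k+1} = (126 − m_{k+1}²)/d_k, a_{k+1} = ⌊(a₀ + m_{k+1})/d_{k+1}⌋ (starting m₀ = 0, d₀ = 1), with convergents p_k = a_k·p_{k-1} + p_{k-2}, q_k = a_k·q_{k-1} + q_{k-2} (p₋₁ = 1, q₋₁ = 0):
  k = 0: a₀ = 11; p₀/q₀ = 11/1; p₀² − 126·q₀² = 121 − 126 = -5.
  k = 1: m = 11, d = 5, a = ⌊(11 + 11)/5⌋ = 4; p/q = (4·11 + 1)/(4·1 + 0) = 45/4; p² − 126·q² = 2025 − 2016 = 9.
  k = 2: m = 9, d = 9, a = ⌊(11 + 9)/9⌋ = 2; p/q = (2·45 + 11)/(2·4 + 1) = 101/9; p² − 126·q² = 10201 − 10206 = -5.
  k = 3: m = 9, d = 5, a = ⌊(11 + 9)/5⌋ = 4; p/q = (4·101 + 45)/(4·9 + 4) = 449/40; p² − 126·q² = 201601 − 201600 = 1.
  The first convergent with p² − 126·q² = 1 gives the fundamental solution (x₁, y₁) = (449, 40).
Step 2: Apply the recurrence (x_{n+1}, y_{n+1}) = (x₁x_n + 126y₁y_n, x₁y_n + y₁x_n) repeatedly.
  From (x_1, y_1) = (449, 40): x_2 = 449·449 + 126·40·40 = 403201; y_2 = 449·40 + 40·449 = 35920.
  From (x_2, y_2) = (403201, 35920): x_3 = 449·403201 + 126·40·35920 = 362074049; y_3 = 449·35920 + 40·403201 = 32256120.
  From (x_3, y_3) = (362074049, 32256120): x_4 = 449·362074049 + 126·40·32256120 = 325142092801; y_4 = 449·32256120 + 40·362074049 = 28965959840.
Step 3: Verify x_4² - 126·y_4² = 105717380511014096025601 - 105717380511014096025600 = 1 (should be 1). ✓

(x_1, y_1) = (449, 40); (x_4, y_4) = (325142092801, 28965959840).


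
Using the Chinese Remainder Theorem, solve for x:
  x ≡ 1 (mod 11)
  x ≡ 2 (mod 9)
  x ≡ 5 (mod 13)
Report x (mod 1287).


Moduli 11, 9, 13 are pairwise coprime; by CRT there is a unique solution modulo M = 11 · 9 · 13 = 1287.
Solve pairwise, accumulating the modulus:
  Start with x ≡ 1 (mod 11).
  Combine with x ≡ 2 (mod 9): since gcd(11, 9) = 1, we get a unique residue mod 99.
    Write x = 1 + 11·t and substitute into x ≡ 2 (mod 9): 11·t ≡ 2 − 1 = 1 (mod 9).
    Reduce coefficients mod 9: 2·t ≡ 1 (mod 9).
    The inverse of 2 mod 9 is 5 (since 2·5 = 10 = 1·9 + 1), so t ≡ 5·1 = 5 ≡ 5 (mod 9).
    Then x = 1 + 11·5 = 56, valid modulo lcm(11, 9) = 99: x ≡ 56 (mod 99).
  Combine with x ≡ 5 (mod 13): since gcd(99, 13) = 1, we get a unique residue mod 1287.
    Write x = 56 + 99·t and substitute into x ≡ 5 (mod 13): 99·t ≡ 5 − 56 = -51 (mod 13).
    Reduce coefficients mod 13: 8·t ≡ 1 (mod 13).
    The inverse of 8 mod 13 is 5 (since 8·5 = 40 = 3·13 + 1), so t ≡ 5·1 = 5 ≡ 5 (mod 13).
    Then x = 56 + 99·5 = 551, valid modulo lcm(99, 13) = 1287: x ≡ 551 (mod 1287).
Verify: 551 mod 11 = 1 ✓, 551 mod 9 = 2 ✓, 551 mod 13 = 5 ✓.

x ≡ 551 (mod 1287).


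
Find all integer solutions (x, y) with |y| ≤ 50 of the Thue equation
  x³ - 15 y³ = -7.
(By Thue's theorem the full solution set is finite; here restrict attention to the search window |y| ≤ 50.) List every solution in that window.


The equation is x³ - 15y³ = -7. For fixed y, x³ = 15·y³ − 7, so a solution requires the RHS to be a perfect cube.
Strategy: iterate y from -50 to 50, compute RHS = 15·y³ − 7, and check whether it is a (positive or negative) perfect cube.
Check small values of y:
  y = 0: RHS = -7 is not a perfect cube.
  y = 1: RHS = 8 = (2)³ ⇒ x = 2 works.
  y = -1: RHS = -22 is not a perfect cube.
  y = 2: RHS = 113 is not a perfect cube.
  y = -2: RHS = -127 is not a perfect cube.
  y = 3: RHS = 398 is not a perfect cube.
  y = -3: RHS = -412 is not a perfect cube.
Continuing the search up to |y| = 50 finds no further solutions beyond those listed.
Collected solutions: (2, 1).

Solutions (with |y| ≤ 50): (2, 1).


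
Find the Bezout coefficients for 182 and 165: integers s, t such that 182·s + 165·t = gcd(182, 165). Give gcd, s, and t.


Euclidean algorithm on (182, 165) — divide until remainder is 0:
  182 = 1 · 165 + 17
  165 = 9 · 17 + 12
  17 = 1 · 12 + 5
  12 = 2 · 5 + 2
  5 = 2 · 2 + 1
  2 = 2 · 1 + 0
gcd(182, 165) = 1.
Track Bezout coefficients alongside the remainders: start with r₀ = 182 = a·1 + b·0 (s = 1, t = 0) and r₁ = 165 = a·0 + b·1 (s = 0, t = 1); each new remainder r_{k+1} = r_{k-1} − q_k·r_k inherits s_{k+1} = s_{k-1} − q_k·s_k, t_{k+1} = t_{k-1} − q_k·t_k, so r_k = a·s_k + b·t_k at every step:
  q = 1: r = 17, s = 1 − 1·0 = 1, t = 0 − 1·1 = -1  (check: 182·1 + 165·(-1) = 17)
  q = 9: r = 12, s = 0 − 9·1 = -9, t = 1 − 9·(-1) = 10  (check: 182·(-9) + 165·10 = 12)
  q = 1: r = 5, s = 1 − 1·(-9) = 10, t = -1 − 1·10 = -11  (check: 182·10 + 165·(-11) = 5)
  q = 2: r = 2, s = -9 − 2·10 = -29, t = 10 − 2·(-11) = 32  (check: 182·(-29) + 165·32 = 2)
  q = 2: r = 1, s = 10 − 2·(-29) = 68, t = -11 − 2·32 = -75  (check: 182·68 + 165·(-75) = 1)
The row with r = 1 (the gcd) gives the Bezout coefficients s = 68, t = -75.
Result: 182 · (68) + 165 · (-75) = 1.

gcd(182, 165) = 1; s = 68, t = -75 (check: 182·68 + 165·(-75) = 1).
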